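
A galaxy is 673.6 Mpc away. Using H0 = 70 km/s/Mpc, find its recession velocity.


v = H0 * d = 70 * 673.6 = 47152.0

47152.0 km/s


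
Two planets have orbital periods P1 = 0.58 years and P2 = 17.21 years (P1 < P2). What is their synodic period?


1/P_syn = |1/P1 - 1/P2| = |1/0.58 - 1/17.21| => P_syn = 0.6002

0.6002 years


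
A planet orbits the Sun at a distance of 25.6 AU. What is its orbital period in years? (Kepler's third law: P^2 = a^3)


P = a^(3/2) = 25.6^1.5 = 129.5269

129.5269 years


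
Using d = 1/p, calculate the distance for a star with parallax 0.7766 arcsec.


d = 1/p = 1/0.7766 = 1.2877

1.2877 pc


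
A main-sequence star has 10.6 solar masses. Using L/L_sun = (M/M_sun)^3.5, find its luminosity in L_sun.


L/L_sun = (M/M_sun)^3.5 = 10.6^3.5 = 3877.6672

3877.6672 L_sun


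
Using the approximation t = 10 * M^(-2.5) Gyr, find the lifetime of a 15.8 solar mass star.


t = 10 * M^(-2.5) = 10 * 15.8^(-2.5) = 0.0101

0.0101 Gyr


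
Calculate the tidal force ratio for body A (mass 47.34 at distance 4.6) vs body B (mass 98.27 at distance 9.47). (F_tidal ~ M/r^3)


Ratio = (M1/r1^3) / (M2/r2^3) = (47.34/4.6^3) / (98.27/9.47^3) = 4.2032

4.2032


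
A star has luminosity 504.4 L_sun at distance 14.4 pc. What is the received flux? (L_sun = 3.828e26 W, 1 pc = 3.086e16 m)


F = L / (4*pi*d^2) = 1.931e+29 / (4*pi*(4.444e+17)^2) = 7.781e-08

7.781e-08 W/m^2


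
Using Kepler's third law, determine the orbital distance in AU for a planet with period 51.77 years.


a = P^(2/3) = 51.77^(2/3) = 13.8905

13.8905 AU


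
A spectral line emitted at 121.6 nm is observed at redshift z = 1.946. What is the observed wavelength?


lam_obs = lam_emit * (1 + z) = 121.6 * (1 + 1.946) = 358.2336

358.2336 nm


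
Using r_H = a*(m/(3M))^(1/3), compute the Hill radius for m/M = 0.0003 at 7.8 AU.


r_H = a * (m/3M)^(1/3) = 7.8 * (0.0003/3)^(1/3) = 0.362

0.362 AU


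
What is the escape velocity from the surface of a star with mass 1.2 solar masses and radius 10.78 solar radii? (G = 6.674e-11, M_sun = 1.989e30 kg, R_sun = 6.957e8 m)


M = 1.2 * 1.989e30 kg = 2.3868e+30 kg; R = 10.78 * 6.957e8 m = 7.499646e+09 m. v_esc = sqrt(2GM/R) = sqrt(2 * 6.674e-11 * 2.3868e+30 / 7.499646e+09) = 206108.4188

206108.4188 m/s


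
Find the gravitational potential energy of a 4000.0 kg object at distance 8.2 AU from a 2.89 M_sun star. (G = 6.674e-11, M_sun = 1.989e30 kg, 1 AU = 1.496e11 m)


M = 2.89 * 1.989e30 kg = 5.74821e+30 kg; r = 8.2 AU * 1.496e11 m/AU = 1.22672e+12 m. U = -GM*m/r = -(6.674e-11 * 5.74821e+30 * 4000.0) / 1.22672e+12 = -1.251e+12

-1.251e+12 J


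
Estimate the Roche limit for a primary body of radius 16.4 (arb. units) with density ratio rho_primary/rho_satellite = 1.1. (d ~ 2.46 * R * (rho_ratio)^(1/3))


d_Roche = 2.46 * 16.4 * 1.1^(1/3) = 41.6463

41.6463


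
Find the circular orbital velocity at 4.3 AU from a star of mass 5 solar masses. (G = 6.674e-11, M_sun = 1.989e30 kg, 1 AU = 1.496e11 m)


v = sqrt(GM/r) = sqrt(6.674e-11 * 9.945e+30 / 6.433e+11) = 32121.4743

32121.4743 m/s


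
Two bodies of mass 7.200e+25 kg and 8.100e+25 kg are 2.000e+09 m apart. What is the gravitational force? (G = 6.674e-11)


F = G*m1*m2/r^2 = 6.674e-11 * 7.200e+25 * 8.100e+25 / (2.000e+09)^2 = 6.674e-11 * 5.832e+51 / 4.000e+18 = 9.731e+22

9.731e+22 N


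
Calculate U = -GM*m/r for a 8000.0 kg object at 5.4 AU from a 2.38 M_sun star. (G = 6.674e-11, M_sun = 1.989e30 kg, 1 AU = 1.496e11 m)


M = 2.38 * 1.989e30 kg = 4.73382e+30 kg; r = 5.4 AU * 1.496e11 m/AU = 8.0784e+11 m. U = -GM*m/r = -(6.674e-11 * 4.73382e+30 * 8000.0) / 8.0784e+11 = -3.129e+12

-3.129e+12 J


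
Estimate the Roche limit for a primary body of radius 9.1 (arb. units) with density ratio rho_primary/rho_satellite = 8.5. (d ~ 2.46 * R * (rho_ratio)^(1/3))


d_Roche = 2.46 * 9.1 * 8.5^(1/3) = 45.686

45.686


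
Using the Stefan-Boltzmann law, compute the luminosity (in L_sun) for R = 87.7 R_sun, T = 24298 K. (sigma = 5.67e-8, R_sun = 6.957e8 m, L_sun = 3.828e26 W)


R = 87.7 * 6.957e8 m = 6.101289e+10 m. L = 4*pi*R^2*sigma*T^4 = 4*pi*(6.101289e+10)^2 * 5.67e-8 * 24298^4 = 9.245240801e+32 W. L/L_sun = 9.245240801e+32 / 3.828e26 = 2.415e+06

2.415e+06 L_sun


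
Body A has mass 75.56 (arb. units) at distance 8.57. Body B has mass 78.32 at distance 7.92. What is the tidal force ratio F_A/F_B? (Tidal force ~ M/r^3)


Ratio = (M1/r1^3) / (M2/r2^3) = (75.56/8.57^3) / (78.32/7.92^3) = 0.7615

0.7615


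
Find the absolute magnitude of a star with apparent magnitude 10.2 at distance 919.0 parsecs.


M = m - 5*log10(d) + 5 = 10.2 - 5*log10(919.0) + 5 = 0.3834

0.3834


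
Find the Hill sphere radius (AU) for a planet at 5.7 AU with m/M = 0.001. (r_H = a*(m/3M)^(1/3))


r_H = a * (m/3M)^(1/3) = 5.7 * (0.001/3)^(1/3) = 0.3952

0.3952 AU


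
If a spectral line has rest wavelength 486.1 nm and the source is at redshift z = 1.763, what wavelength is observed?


lam_obs = lam_emit * (1 + z) = 486.1 * (1 + 1.763) = 1343.0943

1343.0943 nm


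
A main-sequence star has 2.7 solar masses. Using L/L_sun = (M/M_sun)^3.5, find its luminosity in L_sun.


L/L_sun = (M/M_sun)^3.5 = 2.7^3.5 = 32.3425

32.3425 L_sun


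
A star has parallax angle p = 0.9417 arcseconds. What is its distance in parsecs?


d = 1/p = 1/0.9417 = 1.0619

1.0619 pc


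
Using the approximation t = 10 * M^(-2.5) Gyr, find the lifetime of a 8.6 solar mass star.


t = 10 * M^(-2.5) = 10 * 8.6^(-2.5) = 0.0461

0.0461 Gyr


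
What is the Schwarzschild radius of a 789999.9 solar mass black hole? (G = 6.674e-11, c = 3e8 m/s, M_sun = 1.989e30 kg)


M = 789999.9 * 1.989e30 kg = 1.571309801e+36 kg. rs = 2GM/c^2 = 2 * 6.674e-11 * 1.571309801e+36 / (3e8)^2 = 2.330e+09

2.330e+09 m


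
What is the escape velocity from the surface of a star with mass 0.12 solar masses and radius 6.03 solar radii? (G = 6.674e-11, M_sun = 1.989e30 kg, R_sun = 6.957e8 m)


M = 0.12 * 1.989e30 kg = 2.3868e+29 kg; R = 6.03 * 6.957e8 m = 4.195071e+09 m. v_esc = sqrt(2GM/R) = sqrt(2 * 6.674e-11 * 2.3868e+29 / 4.195071e+09) = 87145.7989

87145.7989 m/s


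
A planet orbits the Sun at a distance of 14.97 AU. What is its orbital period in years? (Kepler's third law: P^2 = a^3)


P = a^(3/2) = 14.97^1.5 = 57.9206

57.9206 years


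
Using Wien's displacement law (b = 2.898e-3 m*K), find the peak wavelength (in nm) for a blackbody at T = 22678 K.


lam_max = b / T = 2.898e-3 / 22678 = 1.278e-07 m = 127.789 nm

127.789 nm


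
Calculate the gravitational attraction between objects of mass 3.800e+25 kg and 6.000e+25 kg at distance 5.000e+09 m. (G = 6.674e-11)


F = G*m1*m2/r^2 = 6.674e-11 * 3.800e+25 * 6.000e+25 / (5.000e+09)^2 = 6.674e-11 * 2.280e+51 / 2.500e+19 = 6.087e+21

6.087e+21 N


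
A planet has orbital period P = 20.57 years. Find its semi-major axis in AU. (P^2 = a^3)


a = P^(2/3) = 20.57^(2/3) = 7.5074

7.5074 AU


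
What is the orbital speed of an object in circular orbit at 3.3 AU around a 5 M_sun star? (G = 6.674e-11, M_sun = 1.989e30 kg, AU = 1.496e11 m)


v = sqrt(GM/r) = sqrt(6.674e-11 * 9.945e+30 / 4.937e+11) = 36666.7762

36666.7762 m/s


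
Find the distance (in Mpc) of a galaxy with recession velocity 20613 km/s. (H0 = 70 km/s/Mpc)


d = v / H0 = 20613 / 70 = 294.4714

294.4714 Mpc


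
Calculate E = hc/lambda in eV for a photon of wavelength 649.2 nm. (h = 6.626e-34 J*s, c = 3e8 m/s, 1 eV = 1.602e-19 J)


E = hc/lambda = 6.626e-34 * 3e8 / 6.492e-07 = 3.062e-19 J = 1.9113 eV

1.9113 eV


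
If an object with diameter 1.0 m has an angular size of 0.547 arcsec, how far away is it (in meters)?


D = size / theta_rad, theta_rad = 0.547 * pi/(180*3600) = 2.652e-06, D = 377083.7409

377083.7409 m


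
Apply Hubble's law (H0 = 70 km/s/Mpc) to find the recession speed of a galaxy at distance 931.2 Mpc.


v = H0 * d = 70 * 931.2 = 65184.0

65184.0 km/s


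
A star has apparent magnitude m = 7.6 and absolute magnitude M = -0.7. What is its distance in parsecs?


d = 10^((m - M + 5)/5) = 10^((7.6 - -0.7 + 5)/5) = 457.0882

457.0882 pc


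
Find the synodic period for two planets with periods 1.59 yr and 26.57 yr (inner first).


1/P_syn = |1/P1 - 1/P2| = |1/1.59 - 1/26.57| => P_syn = 1.6912

1.6912 years


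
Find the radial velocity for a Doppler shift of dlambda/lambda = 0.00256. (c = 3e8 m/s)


v = (dlambda/lambda) * c = 0.00256 * 3e8 = 768000.0

768000.0 m/s


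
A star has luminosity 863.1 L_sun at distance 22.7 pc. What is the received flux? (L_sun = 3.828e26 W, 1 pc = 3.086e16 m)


F = L / (4*pi*d^2) = 3.304e+29 / (4*pi*(7.005e+17)^2) = 5.358e-08

5.358e-08 W/m^2


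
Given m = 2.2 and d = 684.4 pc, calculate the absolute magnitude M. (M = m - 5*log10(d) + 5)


M = m - 5*log10(d) + 5 = 2.2 - 5*log10(684.4) + 5 = -6.9766

-6.9766


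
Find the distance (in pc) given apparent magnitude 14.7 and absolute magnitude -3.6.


d = 10^((m - M + 5)/5) = 10^((14.7 - -3.6 + 5)/5) = 45708.819

45708.819 pc


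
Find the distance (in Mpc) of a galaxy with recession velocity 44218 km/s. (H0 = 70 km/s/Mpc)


d = v / H0 = 44218 / 70 = 631.6857

631.6857 Mpc


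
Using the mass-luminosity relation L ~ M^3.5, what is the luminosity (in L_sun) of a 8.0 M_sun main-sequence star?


L/L_sun = (M/M_sun)^3.5 = 8.0^3.5 = 1448.1547

1448.1547 L_sun


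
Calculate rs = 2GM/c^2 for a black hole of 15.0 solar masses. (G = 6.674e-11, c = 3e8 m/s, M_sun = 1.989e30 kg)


M = 15.0 * 1.989e30 kg = 2.9835e+31 kg. rs = 2GM/c^2 = 2 * 6.674e-11 * 2.9835e+31 / (3e8)^2 = 44248.62

44248.62 m


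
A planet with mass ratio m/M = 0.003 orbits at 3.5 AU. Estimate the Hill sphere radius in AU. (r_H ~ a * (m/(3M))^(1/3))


r_H = a * (m/3M)^(1/3) = 3.5 * (0.003/3)^(1/3) = 0.35

0.35 AU


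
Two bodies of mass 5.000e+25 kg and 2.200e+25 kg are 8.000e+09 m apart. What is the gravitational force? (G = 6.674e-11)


F = G*m1*m2/r^2 = 6.674e-11 * 5.000e+25 * 2.200e+25 / (8.000e+09)^2 = 6.674e-11 * 1.100e+51 / 6.400e+19 = 1.147e+21

1.147e+21 N


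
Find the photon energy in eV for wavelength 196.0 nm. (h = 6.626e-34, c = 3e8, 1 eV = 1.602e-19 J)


E = hc/lambda = 6.626e-34 * 3e8 / 1.960e-07 = 1.014e-18 J = 6.3307 eV

6.3307 eV


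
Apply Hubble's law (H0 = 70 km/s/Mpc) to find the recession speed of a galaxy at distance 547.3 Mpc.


v = H0 * d = 70 * 547.3 = 38311.0

38311.0 km/s


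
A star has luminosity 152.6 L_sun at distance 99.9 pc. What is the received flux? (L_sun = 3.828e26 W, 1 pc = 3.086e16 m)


F = L / (4*pi*d^2) = 5.842e+28 / (4*pi*(3.083e+18)^2) = 4.891e-10

4.891e-10 W/m^2


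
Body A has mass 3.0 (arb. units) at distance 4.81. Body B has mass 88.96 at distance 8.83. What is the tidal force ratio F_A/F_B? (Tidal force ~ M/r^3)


Ratio = (M1/r1^3) / (M2/r2^3) = (3.0/4.81^3) / (88.96/8.83^3) = 0.2086

0.2086


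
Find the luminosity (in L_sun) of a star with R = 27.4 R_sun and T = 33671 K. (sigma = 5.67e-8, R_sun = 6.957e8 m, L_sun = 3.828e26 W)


R = 27.4 * 6.957e8 m = 1.906218e+10 m. L = 4*pi*R^2*sigma*T^4 = 4*pi*(1.906218e+10)^2 * 5.67e-8 * 33671^4 = 3.327837523e+32 W. L/L_sun = 3.327837523e+32 / 3.828e26 = 869341.0457

869341.0457 L_sun


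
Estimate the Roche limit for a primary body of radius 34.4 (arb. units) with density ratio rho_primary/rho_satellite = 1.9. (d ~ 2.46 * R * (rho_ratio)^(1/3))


d_Roche = 2.46 * 34.4 * 1.9^(1/3) = 104.8121

104.8121


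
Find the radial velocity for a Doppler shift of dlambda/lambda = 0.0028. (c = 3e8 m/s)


v = (dlambda/lambda) * c = 0.0028 * 3e8 = 840000.0

840000.0 m/s


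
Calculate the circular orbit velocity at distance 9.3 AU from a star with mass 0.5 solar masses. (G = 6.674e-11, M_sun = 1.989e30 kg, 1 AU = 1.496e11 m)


v = sqrt(GM/r) = sqrt(6.674e-11 * 9.945e+29 / 1.391e+12) = 6906.9804

6906.9804 m/s


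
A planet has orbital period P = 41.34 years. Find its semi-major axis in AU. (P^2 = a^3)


a = P^(2/3) = 41.34^(2/3) = 11.9558

11.9558 AU


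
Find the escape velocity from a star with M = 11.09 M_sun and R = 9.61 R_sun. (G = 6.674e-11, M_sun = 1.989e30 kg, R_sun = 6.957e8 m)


M = 11.09 * 1.989e30 kg = 2.205801e+31 kg; R = 9.61 * 6.957e8 m = 6.685677e+09 m. v_esc = sqrt(2GM/R) = sqrt(2 * 6.674e-11 * 2.205801e+31 / 6.685677e+09) = 663618.6277

663618.6277 m/s


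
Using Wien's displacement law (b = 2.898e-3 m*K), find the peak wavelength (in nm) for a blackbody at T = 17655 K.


lam_max = b / T = 2.898e-3 / 17655 = 1.641e-07 m = 164.1461 nm

164.1461 nm


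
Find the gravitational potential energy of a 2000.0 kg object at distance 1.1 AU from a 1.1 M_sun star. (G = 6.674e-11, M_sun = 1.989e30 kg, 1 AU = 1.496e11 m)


M = 1.1 * 1.989e30 kg = 2.1879e+30 kg; r = 1.1 AU * 1.496e11 m/AU = 1.6456e+11 m. U = -GM*m/r = -(6.674e-11 * 2.1879e+30 * 2000.0) / 1.6456e+11 = -1.775e+12

-1.775e+12 J


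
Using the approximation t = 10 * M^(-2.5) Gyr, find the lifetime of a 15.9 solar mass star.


t = 10 * M^(-2.5) = 10 * 15.9^(-2.5) = 0.0099

0.0099 Gyr


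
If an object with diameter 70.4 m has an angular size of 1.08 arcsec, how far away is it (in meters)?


D = size / theta_rad, theta_rad = 1.08 * pi/(180*3600) = 5.236e-06, D = 1.345e+07

1.345e+07 m


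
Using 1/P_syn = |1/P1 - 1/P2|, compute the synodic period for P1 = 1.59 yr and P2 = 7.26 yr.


1/P_syn = |1/P1 - 1/P2| = |1/1.59 - 1/7.26| => P_syn = 2.0359

2.0359 years


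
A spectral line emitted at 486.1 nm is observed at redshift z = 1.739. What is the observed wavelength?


lam_obs = lam_emit * (1 + z) = 486.1 * (1 + 1.739) = 1331.4279

1331.4279 nm


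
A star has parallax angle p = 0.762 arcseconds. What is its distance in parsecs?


d = 1/p = 1/0.762 = 1.3123

1.3123 pc


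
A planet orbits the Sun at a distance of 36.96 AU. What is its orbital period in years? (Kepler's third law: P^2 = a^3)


P = a^(3/2) = 36.96^1.5 = 224.6973

224.6973 years


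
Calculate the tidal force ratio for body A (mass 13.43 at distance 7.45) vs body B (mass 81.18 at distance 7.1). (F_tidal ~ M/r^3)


Ratio = (M1/r1^3) / (M2/r2^3) = (13.43/7.45^3) / (81.18/7.1^3) = 0.1432

0.1432


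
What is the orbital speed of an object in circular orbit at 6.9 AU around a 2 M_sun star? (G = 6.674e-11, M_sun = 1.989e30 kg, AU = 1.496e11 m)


v = sqrt(GM/r) = sqrt(6.674e-11 * 3.978e+30 / 1.032e+12) = 16037.4438

16037.4438 m/s


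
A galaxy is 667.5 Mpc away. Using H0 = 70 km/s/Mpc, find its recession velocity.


v = H0 * d = 70 * 667.5 = 46725.0

46725.0 km/s


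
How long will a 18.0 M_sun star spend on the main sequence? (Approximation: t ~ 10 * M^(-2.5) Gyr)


t = 10 * M^(-2.5) = 10 * 18.0^(-2.5) = 0.0073

0.0073 Gyr


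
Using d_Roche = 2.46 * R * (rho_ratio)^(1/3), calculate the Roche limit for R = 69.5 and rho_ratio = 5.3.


d_Roche = 2.46 * 69.5 * 5.3^(1/3) = 298.0885

298.0885


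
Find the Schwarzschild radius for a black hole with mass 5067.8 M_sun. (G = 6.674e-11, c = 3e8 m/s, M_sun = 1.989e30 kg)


M = 5067.8 * 1.989e30 kg = 1.00798542e+34 kg. rs = 2GM/c^2 = 2 * 6.674e-11 * 1.00798542e+34 / (3e8)^2 = 1.495e+07

1.495e+07 m


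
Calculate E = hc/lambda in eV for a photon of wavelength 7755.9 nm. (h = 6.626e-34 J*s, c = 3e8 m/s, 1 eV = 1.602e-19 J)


E = hc/lambda = 6.626e-34 * 3e8 / 7.756e-06 = 2.563e-20 J = 0.16 eV

0.16 eV


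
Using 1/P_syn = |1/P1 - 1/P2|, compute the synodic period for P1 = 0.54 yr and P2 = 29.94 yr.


1/P_syn = |1/P1 - 1/P2| = |1/0.54 - 1/29.94| => P_syn = 0.5499

0.5499 years


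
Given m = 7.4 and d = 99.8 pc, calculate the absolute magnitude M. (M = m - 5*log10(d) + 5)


M = m - 5*log10(d) + 5 = 7.4 - 5*log10(99.8) + 5 = 2.4043

2.4043


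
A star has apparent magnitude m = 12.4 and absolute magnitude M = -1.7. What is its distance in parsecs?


d = 10^((m - M + 5)/5) = 10^((12.4 - -1.7 + 5)/5) = 6606.9345

6606.9345 pc


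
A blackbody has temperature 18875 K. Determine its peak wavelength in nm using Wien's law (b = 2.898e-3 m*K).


lam_max = b / T = 2.898e-3 / 18875 = 1.535e-07 m = 153.5364 nm

153.5364 nm


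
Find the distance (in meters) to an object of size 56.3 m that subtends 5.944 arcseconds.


D = size / theta_rad, theta_rad = 5.944 * pi/(180*3600) = 2.882e-05, D = 1.954e+06

1.954e+06 m


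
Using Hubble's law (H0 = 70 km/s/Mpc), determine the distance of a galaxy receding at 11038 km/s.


d = v / H0 = 11038 / 70 = 157.6857

157.6857 Mpc


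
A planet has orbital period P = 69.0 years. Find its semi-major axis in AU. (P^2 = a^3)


a = P^(2/3) = 69.0^(2/3) = 16.8228

16.8228 AU


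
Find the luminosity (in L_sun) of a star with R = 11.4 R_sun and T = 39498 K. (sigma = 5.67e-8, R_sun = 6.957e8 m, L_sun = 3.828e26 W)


R = 11.4 * 6.957e8 m = 7.93098e+09 m. L = 4*pi*R^2*sigma*T^4 = 4*pi*(7.93098e+09)^2 * 5.67e-8 * 39498^4 = 1.090804835e+32 W. L/L_sun = 1.090804835e+32 / 3.828e26 = 284954.2411

284954.2411 L_sun


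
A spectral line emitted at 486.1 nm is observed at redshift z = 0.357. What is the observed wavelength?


lam_obs = lam_emit * (1 + z) = 486.1 * (1 + 0.357) = 659.6377

659.6377 nm


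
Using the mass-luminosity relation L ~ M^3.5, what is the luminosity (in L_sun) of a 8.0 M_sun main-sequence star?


L/L_sun = (M/M_sun)^3.5 = 8.0^3.5 = 1448.1547

1448.1547 L_sun


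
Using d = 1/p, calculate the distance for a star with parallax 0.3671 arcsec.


d = 1/p = 1/0.3671 = 2.7241

2.7241 pc


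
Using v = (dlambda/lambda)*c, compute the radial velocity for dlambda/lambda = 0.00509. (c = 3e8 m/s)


v = (dlambda/lambda) * c = 0.00509 * 3e8 = 1.527e+06

1.527e+06 m/s


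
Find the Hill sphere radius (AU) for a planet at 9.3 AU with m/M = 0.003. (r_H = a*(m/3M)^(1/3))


r_H = a * (m/3M)^(1/3) = 9.3 * (0.003/3)^(1/3) = 0.93

0.93 AU


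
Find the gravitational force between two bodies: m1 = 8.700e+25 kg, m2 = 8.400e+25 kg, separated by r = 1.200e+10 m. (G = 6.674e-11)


F = G*m1*m2/r^2 = 6.674e-11 * 8.700e+25 * 8.400e+25 / (1.200e+10)^2 = 6.674e-11 * 7.308e+51 / 1.440e+20 = 3.387e+21

3.387e+21 N


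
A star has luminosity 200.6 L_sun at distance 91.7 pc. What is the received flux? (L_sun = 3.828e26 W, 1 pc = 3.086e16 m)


F = L / (4*pi*d^2) = 7.679e+28 / (4*pi*(2.830e+18)^2) = 7.631e-10

7.631e-10 W/m^2


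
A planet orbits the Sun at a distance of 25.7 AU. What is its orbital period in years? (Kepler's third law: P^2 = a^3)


P = a^(3/2) = 25.7^1.5 = 130.2866

130.2866 years


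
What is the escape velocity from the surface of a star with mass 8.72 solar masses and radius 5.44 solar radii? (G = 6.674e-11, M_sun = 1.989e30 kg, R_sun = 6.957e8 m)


M = 8.72 * 1.989e30 kg = 1.734408e+31 kg; R = 5.44 * 6.957e8 m = 3.784608e+09 m. v_esc = sqrt(2GM/R) = sqrt(2 * 6.674e-11 * 1.734408e+31 / 3.784608e+09) = 782119.8017

782119.8017 m/s


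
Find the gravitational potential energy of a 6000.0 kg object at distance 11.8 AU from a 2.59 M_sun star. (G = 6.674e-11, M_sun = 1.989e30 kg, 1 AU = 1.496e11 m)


M = 2.59 * 1.989e30 kg = 5.15151e+30 kg; r = 11.8 AU * 1.496e11 m/AU = 1.76528e+12 m. U = -GM*m/r = -(6.674e-11 * 5.15151e+30 * 6000.0) / 1.76528e+12 = -1.169e+12

-1.169e+12 J


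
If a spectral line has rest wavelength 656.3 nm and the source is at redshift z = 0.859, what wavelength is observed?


lam_obs = lam_emit * (1 + z) = 656.3 * (1 + 0.859) = 1220.0617

1220.0617 nm


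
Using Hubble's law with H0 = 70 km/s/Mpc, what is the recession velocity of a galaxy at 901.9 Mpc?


v = H0 * d = 70 * 901.9 = 63133.0

63133.0 km/s


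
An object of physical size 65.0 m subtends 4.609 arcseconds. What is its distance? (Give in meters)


D = size / theta_rad, theta_rad = 4.609 * pi/(180*3600) = 2.235e-05, D = 2.909e+06

2.909e+06 m


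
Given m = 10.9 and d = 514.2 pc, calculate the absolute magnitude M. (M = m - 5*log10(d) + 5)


M = m - 5*log10(d) + 5 = 10.9 - 5*log10(514.2) + 5 = 2.3443

2.3443


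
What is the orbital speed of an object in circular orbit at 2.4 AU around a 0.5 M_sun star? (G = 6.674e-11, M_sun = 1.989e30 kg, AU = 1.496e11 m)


v = sqrt(GM/r) = sqrt(6.674e-11 * 9.945e+29 / 3.590e+11) = 13596.4045

13596.4045 m/s


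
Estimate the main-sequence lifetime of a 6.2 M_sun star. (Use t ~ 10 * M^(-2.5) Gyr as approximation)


t = 10 * M^(-2.5) = 10 * 6.2^(-2.5) = 0.1045

0.1045 Gyr


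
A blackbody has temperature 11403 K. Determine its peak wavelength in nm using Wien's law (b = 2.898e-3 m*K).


lam_max = b / T = 2.898e-3 / 11403 = 2.541e-07 m = 254.1436 nm

254.1436 nm


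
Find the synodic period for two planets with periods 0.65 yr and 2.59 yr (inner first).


1/P_syn = |1/P1 - 1/P2| = |1/0.65 - 1/2.59| => P_syn = 0.8678

0.8678 years


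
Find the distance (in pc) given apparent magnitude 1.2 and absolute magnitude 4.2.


d = 10^((m - M + 5)/5) = 10^((1.2 - 4.2 + 5)/5) = 2.5119

2.5119 pc


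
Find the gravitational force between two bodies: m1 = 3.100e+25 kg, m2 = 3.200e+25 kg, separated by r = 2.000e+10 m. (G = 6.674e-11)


F = G*m1*m2/r^2 = 6.674e-11 * 3.100e+25 * 3.200e+25 / (2.000e+10)^2 = 6.674e-11 * 9.920e+50 / 4.000e+20 = 1.655e+20

1.655e+20 N


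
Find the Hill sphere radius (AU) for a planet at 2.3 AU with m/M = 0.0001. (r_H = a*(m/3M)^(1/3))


r_H = a * (m/3M)^(1/3) = 2.3 * (0.0001/3)^(1/3) = 0.074

0.074 AU


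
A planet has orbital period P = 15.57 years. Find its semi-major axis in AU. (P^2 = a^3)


a = P^(2/3) = 15.57^(2/3) = 6.2353

6.2353 AU


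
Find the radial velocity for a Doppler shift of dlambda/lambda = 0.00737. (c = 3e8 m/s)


v = (dlambda/lambda) * c = 0.00737 * 3e8 = 2.211e+06

2.211e+06 m/s


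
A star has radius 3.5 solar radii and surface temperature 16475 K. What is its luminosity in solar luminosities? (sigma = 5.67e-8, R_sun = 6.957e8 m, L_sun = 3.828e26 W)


R = 3.5 * 6.957e8 m = 2.43495e+09 m. L = 4*pi*R^2*sigma*T^4 = 4*pi*(2.43495e+09)^2 * 5.67e-8 * 16475^4 = 3.11225169e+29 W. L/L_sun = 3.11225169e+29 / 3.828e26 = 813.0229

813.0229 L_sun


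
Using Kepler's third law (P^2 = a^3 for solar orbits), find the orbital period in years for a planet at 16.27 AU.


P = a^(3/2) = 16.27^1.5 = 65.6268

65.6268 years


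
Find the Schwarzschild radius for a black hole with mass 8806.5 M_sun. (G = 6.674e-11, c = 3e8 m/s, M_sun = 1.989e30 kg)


M = 8806.5 * 1.989e30 kg = 1.75161285e+34 kg. rs = 2GM/c^2 = 2 * 6.674e-11 * 1.75161285e+34 / (3e8)^2 = 2.598e+07

2.598e+07 m


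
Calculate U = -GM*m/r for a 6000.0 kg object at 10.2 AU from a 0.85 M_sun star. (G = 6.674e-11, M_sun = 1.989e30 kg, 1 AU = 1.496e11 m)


M = 0.85 * 1.989e30 kg = 1.69065e+30 kg; r = 10.2 AU * 1.496e11 m/AU = 1.52592e+12 m. U = -GM*m/r = -(6.674e-11 * 1.69065e+30 * 6000.0) / 1.52592e+12 = -4.437e+11

-4.437e+11 J


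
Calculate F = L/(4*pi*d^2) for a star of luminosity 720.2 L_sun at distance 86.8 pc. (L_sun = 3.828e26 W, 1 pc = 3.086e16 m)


F = L / (4*pi*d^2) = 2.757e+29 / (4*pi*(2.679e+18)^2) = 3.058e-09

3.058e-09 W/m^2


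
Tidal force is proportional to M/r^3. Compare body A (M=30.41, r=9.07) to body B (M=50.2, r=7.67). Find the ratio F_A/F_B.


Ratio = (M1/r1^3) / (M2/r2^3) = (30.41/9.07^3) / (50.2/7.67^3) = 0.3663

0.3663


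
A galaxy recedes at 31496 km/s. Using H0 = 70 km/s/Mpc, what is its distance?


d = v / H0 = 31496 / 70 = 449.9429

449.9429 Mpc


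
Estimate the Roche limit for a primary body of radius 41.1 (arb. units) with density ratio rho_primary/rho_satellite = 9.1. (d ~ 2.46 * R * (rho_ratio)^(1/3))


d_Roche = 2.46 * 41.1 * 9.1^(1/3) = 211.085

211.085


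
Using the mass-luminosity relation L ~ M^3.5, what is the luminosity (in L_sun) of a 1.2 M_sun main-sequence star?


L/L_sun = (M/M_sun)^3.5 = 1.2^3.5 = 1.8929

1.8929 L_sun


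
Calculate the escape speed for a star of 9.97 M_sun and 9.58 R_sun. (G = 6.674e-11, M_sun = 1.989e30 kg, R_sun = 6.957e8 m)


M = 9.97 * 1.989e30 kg = 1.983033e+31 kg; R = 9.58 * 6.957e8 m = 6.664806e+09 m. v_esc = sqrt(2GM/R) = sqrt(2 * 6.674e-11 * 1.983033e+31 / 6.664806e+09) = 630201.3272

630201.3272 m/s


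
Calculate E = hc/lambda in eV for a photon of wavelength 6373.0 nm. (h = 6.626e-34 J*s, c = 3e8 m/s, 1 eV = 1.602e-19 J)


E = hc/lambda = 6.626e-34 * 3e8 / 6.373e-06 = 3.119e-20 J = 0.1947 eV

0.1947 eV


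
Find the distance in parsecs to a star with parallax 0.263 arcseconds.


d = 1/p = 1/0.263 = 3.8023

3.8023 pc


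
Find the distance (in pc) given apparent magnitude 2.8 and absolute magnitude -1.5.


d = 10^((m - M + 5)/5) = 10^((2.8 - -1.5 + 5)/5) = 72.4436

72.4436 pc


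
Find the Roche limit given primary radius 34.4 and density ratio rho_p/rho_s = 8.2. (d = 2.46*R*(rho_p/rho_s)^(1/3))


d_Roche = 2.46 * 34.4 * 8.2^(1/3) = 170.6468

170.6468


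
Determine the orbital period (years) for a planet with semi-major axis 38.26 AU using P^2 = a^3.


P = a^(3/2) = 38.26^1.5 = 236.656

236.656 years


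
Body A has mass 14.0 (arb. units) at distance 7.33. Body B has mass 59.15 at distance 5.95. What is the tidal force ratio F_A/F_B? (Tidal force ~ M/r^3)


Ratio = (M1/r1^3) / (M2/r2^3) = (14.0/7.33^3) / (59.15/5.95^3) = 0.1266

0.1266


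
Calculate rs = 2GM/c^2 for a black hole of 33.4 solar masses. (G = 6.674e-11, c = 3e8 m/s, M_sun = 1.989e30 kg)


M = 33.4 * 1.989e30 kg = 6.64326e+31 kg. rs = 2GM/c^2 = 2 * 6.674e-11 * 6.64326e+31 / (3e8)^2 = 98526.9272

98526.9272 m


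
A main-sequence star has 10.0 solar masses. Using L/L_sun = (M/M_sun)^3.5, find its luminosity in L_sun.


L/L_sun = (M/M_sun)^3.5 = 10.0^3.5 = 3162.2777

3162.2777 L_sun


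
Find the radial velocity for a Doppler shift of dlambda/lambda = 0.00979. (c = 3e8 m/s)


v = (dlambda/lambda) * c = 0.00979 * 3e8 = 2.937e+06

2.937e+06 m/s


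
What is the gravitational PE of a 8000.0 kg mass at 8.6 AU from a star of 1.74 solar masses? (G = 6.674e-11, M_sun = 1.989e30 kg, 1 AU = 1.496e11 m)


M = 1.74 * 1.989e30 kg = 3.46086e+30 kg; r = 8.6 AU * 1.496e11 m/AU = 1.28656e+12 m. U = -GM*m/r = -(6.674e-11 * 3.46086e+30 * 8000.0) / 1.28656e+12 = -1.436e+12

-1.436e+12 J


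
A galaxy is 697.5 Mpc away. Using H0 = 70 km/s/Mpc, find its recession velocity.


v = H0 * d = 70 * 697.5 = 48825.0

48825.0 km/s


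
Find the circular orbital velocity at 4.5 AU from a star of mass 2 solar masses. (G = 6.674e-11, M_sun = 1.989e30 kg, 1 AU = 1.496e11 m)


v = sqrt(GM/r) = sqrt(6.674e-11 * 3.978e+30 / 6.732e+11) = 19858.8199

19858.8199 m/s


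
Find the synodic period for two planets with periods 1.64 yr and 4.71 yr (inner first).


1/P_syn = |1/P1 - 1/P2| = |1/1.64 - 1/4.71| => P_syn = 2.5161

2.5161 years


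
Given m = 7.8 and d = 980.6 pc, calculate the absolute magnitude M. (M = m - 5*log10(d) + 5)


M = m - 5*log10(d) + 5 = 7.8 - 5*log10(980.6) + 5 = -2.1575

-2.1575


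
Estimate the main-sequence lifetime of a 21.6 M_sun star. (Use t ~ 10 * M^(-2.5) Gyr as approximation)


t = 10 * M^(-2.5) = 10 * 21.6^(-2.5) = 0.0046

0.0046 Gyr


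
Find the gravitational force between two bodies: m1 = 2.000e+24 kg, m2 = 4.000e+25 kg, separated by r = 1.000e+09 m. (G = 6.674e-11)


F = G*m1*m2/r^2 = 6.674e-11 * 2.000e+24 * 4.000e+25 / (1.000e+09)^2 = 6.674e-11 * 8.000e+49 / 1.000e+18 = 5.339e+21

5.339e+21 N


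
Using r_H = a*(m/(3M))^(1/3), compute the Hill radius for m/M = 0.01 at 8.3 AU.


r_H = a * (m/3M)^(1/3) = 8.3 * (0.01/3)^(1/3) = 1.2399

1.2399 AU


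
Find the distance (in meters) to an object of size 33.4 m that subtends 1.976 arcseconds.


D = size / theta_rad, theta_rad = 1.976 * pi/(180*3600) = 9.580e-06, D = 3.486e+06

3.486e+06 m


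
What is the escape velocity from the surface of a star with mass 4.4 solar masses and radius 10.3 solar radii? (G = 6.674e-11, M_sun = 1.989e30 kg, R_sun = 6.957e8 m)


M = 4.4 * 1.989e30 kg = 8.7516e+30 kg; R = 10.3 * 6.957e8 m = 7.16571e+09 m. v_esc = sqrt(2GM/R) = sqrt(2 * 6.674e-11 * 8.7516e+30 / 7.16571e+09) = 403758.9988

403758.9988 m/s


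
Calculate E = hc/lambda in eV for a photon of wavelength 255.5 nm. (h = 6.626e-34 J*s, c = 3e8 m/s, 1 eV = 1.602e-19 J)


E = hc/lambda = 6.626e-34 * 3e8 / 2.555e-07 = 7.780e-19 J = 4.8565 eV

4.8565 eV


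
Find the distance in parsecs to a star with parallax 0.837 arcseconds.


d = 1/p = 1/0.837 = 1.1947

1.1947 pc


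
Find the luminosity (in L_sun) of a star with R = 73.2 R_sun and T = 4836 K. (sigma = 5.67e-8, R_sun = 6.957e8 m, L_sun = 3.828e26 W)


R = 73.2 * 6.957e8 m = 5.092524e+10 m. L = 4*pi*R^2*sigma*T^4 = 4*pi*(5.092524e+10)^2 * 5.67e-8 * 4836^4 = 1.010658099e+30 W. L/L_sun = 1.010658099e+30 / 3.828e26 = 2640.1727

2640.1727 L_sun


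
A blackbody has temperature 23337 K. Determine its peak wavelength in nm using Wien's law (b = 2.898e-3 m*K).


lam_max = b / T = 2.898e-3 / 23337 = 1.242e-07 m = 124.1805 nm

124.1805 nm


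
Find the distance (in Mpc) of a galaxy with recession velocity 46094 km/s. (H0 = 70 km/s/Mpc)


d = v / H0 = 46094 / 70 = 658.4857

658.4857 Mpc


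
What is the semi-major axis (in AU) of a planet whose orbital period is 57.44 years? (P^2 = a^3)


a = P^(2/3) = 57.44^(2/3) = 14.8871

14.8871 AU


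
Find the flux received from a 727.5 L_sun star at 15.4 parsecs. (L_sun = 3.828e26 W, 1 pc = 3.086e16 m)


F = L / (4*pi*d^2) = 2.785e+29 / (4*pi*(4.752e+17)^2) = 9.812e-08

9.812e-08 W/m^2


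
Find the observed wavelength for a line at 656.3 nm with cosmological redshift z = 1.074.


lam_obs = lam_emit * (1 + z) = 656.3 * (1 + 1.074) = 1361.1662

1361.1662 nm


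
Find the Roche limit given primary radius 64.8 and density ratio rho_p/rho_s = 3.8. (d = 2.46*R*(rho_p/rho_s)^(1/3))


d_Roche = 2.46 * 64.8 * 3.8^(1/3) = 248.7547

248.7547


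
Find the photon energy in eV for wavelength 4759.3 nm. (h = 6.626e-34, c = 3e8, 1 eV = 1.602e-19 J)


E = hc/lambda = 6.626e-34 * 3e8 / 4.759e-06 = 4.177e-20 J = 0.2607 eV

0.2607 eV


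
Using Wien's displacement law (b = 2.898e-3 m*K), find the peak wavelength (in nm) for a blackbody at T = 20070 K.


lam_max = b / T = 2.898e-3 / 20070 = 1.444e-07 m = 144.3946 nm

144.3946 nm


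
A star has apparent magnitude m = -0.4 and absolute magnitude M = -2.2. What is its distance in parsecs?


d = 10^((m - M + 5)/5) = 10^((-0.4 - -2.2 + 5)/5) = 22.9087

22.9087 pc


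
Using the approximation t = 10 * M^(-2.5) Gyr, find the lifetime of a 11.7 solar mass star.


t = 10 * M^(-2.5) = 10 * 11.7^(-2.5) = 0.0214

0.0214 Gyr


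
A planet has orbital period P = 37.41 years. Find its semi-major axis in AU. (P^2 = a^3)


a = P^(2/3) = 37.41^(2/3) = 11.1856

11.1856 AU


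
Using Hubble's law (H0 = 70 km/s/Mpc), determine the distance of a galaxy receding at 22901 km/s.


d = v / H0 = 22901 / 70 = 327.1571

327.1571 Mpc


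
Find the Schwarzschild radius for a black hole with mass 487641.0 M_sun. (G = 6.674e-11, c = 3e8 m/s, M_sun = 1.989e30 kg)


M = 487641.0 * 1.989e30 kg = 9.69917949e+35 kg. rs = 2GM/c^2 = 2 * 6.674e-11 * 9.69917949e+35 / (3e8)^2 = 1.438e+09

1.438e+09 m


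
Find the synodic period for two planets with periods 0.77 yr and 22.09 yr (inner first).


1/P_syn = |1/P1 - 1/P2| = |1/0.77 - 1/22.09| => P_syn = 0.7978

0.7978 years


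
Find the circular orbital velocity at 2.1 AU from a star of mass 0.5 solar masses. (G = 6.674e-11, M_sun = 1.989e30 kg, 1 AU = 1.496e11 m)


v = sqrt(GM/r) = sqrt(6.674e-11 * 9.945e+29 / 3.142e+11) = 14535.1678

14535.1678 m/s


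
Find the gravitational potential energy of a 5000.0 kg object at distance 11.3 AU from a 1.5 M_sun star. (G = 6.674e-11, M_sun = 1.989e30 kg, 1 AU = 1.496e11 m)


M = 1.5 * 1.989e30 kg = 2.9835e+30 kg; r = 11.3 AU * 1.496e11 m/AU = 1.69048e+12 m. U = -GM*m/r = -(6.674e-11 * 2.9835e+30 * 5000.0) / 1.69048e+12 = -5.889e+11

-5.889e+11 J


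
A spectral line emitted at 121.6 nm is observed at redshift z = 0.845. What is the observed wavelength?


lam_obs = lam_emit * (1 + z) = 121.6 * (1 + 0.845) = 224.352

224.352 nm


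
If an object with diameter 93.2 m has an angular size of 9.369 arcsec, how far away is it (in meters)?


D = size / theta_rad, theta_rad = 9.369 * pi/(180*3600) = 4.542e-05, D = 2.052e+06

2.052e+06 m


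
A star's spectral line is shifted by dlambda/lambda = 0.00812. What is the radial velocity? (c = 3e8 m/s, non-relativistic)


v = (dlambda/lambda) * c = 0.00812 * 3e8 = 2.436e+06

2.436e+06 m/s


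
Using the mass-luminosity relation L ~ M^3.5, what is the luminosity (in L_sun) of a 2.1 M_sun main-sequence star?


L/L_sun = (M/M_sun)^3.5 = 2.1^3.5 = 13.4205

13.4205 L_sun


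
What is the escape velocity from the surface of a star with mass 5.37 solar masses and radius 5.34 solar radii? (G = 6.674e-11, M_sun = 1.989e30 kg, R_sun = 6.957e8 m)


M = 5.37 * 1.989e30 kg = 1.068093e+31 kg; R = 5.34 * 6.957e8 m = 3.715038e+09 m. v_esc = sqrt(2GM/R) = sqrt(2 * 6.674e-11 * 1.068093e+31 / 3.715038e+09) = 619485.297

619485.297 m/s


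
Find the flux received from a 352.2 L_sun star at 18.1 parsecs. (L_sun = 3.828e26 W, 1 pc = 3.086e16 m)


F = L / (4*pi*d^2) = 1.348e+29 / (4*pi*(5.586e+17)^2) = 3.439e-08

3.439e-08 W/m^2


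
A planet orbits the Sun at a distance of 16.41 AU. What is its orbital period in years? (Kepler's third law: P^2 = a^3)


P = a^(3/2) = 16.41^1.5 = 66.4757

66.4757 years


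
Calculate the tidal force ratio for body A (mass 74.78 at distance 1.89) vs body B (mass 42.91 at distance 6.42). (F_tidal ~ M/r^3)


Ratio = (M1/r1^3) / (M2/r2^3) = (74.78/1.89^3) / (42.91/6.42^3) = 68.3041

68.3041


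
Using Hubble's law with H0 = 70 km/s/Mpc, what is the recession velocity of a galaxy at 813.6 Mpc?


v = H0 * d = 70 * 813.6 = 56952.0

56952.0 km/s


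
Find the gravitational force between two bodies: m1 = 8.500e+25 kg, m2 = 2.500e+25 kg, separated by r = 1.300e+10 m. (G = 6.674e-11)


F = G*m1*m2/r^2 = 6.674e-11 * 8.500e+25 * 2.500e+25 / (1.300e+10)^2 = 6.674e-11 * 2.125e+51 / 1.690e+20 = 8.392e+20

8.392e+20 N


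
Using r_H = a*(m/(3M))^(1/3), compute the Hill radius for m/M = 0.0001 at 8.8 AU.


r_H = a * (m/3M)^(1/3) = 8.8 * (0.0001/3)^(1/3) = 0.2832

0.2832 AU


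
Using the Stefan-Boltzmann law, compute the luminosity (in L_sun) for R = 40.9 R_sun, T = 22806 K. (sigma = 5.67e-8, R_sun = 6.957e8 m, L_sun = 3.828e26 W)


R = 40.9 * 6.957e8 m = 2.845413e+10 m. L = 4*pi*R^2*sigma*T^4 = 4*pi*(2.845413e+10)^2 * 5.67e-8 * 22806^4 = 1.5605584e+32 W. L/L_sun = 1.5605584e+32 / 3.828e26 = 407669.3834

407669.3834 L_sun


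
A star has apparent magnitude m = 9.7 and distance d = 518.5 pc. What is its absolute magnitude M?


M = m - 5*log10(d) + 5 = 9.7 - 5*log10(518.5) + 5 = 1.1263

1.1263


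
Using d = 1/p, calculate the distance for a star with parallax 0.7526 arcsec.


d = 1/p = 1/0.7526 = 1.3287

1.3287 pc


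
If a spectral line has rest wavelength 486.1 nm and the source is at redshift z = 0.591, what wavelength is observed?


lam_obs = lam_emit * (1 + z) = 486.1 * (1 + 0.591) = 773.3851

773.3851 nm


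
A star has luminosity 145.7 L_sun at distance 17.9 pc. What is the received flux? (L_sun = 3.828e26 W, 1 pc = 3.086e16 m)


F = L / (4*pi*d^2) = 5.577e+28 / (4*pi*(5.524e+17)^2) = 1.455e-08

1.455e-08 W/m^2


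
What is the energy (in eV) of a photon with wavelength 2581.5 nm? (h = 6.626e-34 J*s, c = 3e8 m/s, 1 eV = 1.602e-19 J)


E = hc/lambda = 6.626e-34 * 3e8 / 2.582e-06 = 7.700e-20 J = 0.4807 eV

0.4807 eV


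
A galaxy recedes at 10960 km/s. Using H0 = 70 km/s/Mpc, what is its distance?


d = v / H0 = 10960 / 70 = 156.5714

156.5714 Mpc


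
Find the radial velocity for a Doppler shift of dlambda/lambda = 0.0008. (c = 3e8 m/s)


v = (dlambda/lambda) * c = 0.0008 * 3e8 = 240000.0

240000.0 m/s


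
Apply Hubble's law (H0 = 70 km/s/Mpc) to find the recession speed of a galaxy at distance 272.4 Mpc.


v = H0 * d = 70 * 272.4 = 19068.0

19068.0 km/s


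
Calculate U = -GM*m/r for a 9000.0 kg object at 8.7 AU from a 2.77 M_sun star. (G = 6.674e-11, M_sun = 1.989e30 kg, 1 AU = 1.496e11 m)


M = 2.77 * 1.989e30 kg = 5.50953e+30 kg; r = 8.7 AU * 1.496e11 m/AU = 1.30152e+12 m. U = -GM*m/r = -(6.674e-11 * 5.50953e+30 * 9000.0) / 1.30152e+12 = -2.543e+12

-2.543e+12 J


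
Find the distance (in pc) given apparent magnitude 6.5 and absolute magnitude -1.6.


d = 10^((m - M + 5)/5) = 10^((6.5 - -1.6 + 5)/5) = 416.8694

416.8694 pc


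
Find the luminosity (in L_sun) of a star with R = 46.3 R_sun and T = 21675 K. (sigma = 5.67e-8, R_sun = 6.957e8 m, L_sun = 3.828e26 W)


R = 46.3 * 6.957e8 m = 3.221091e+10 m. L = 4*pi*R^2*sigma*T^4 = 4*pi*(3.221091e+10)^2 * 5.67e-8 * 21675^4 = 1.6316813e+32 W. L/L_sun = 1.6316813e+32 / 3.828e26 = 426249.0334

426249.0334 L_sun


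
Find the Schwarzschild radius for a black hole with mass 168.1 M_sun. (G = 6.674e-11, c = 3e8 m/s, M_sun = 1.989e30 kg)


M = 168.1 * 1.989e30 kg = 3.343509e+32 kg. rs = 2GM/c^2 = 2 * 6.674e-11 * 3.343509e+32 / (3e8)^2 = 495879.5348

495879.5348 m


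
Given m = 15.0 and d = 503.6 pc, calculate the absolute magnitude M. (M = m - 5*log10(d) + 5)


M = m - 5*log10(d) + 5 = 15.0 - 5*log10(503.6) + 5 = 6.4896

6.4896


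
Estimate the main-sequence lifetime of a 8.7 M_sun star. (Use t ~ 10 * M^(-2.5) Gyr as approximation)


t = 10 * M^(-2.5) = 10 * 8.7^(-2.5) = 0.0448

0.0448 Gyr


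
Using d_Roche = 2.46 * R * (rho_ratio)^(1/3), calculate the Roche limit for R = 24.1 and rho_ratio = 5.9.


d_Roche = 2.46 * 24.1 * 5.9^(1/3) = 107.128

107.128


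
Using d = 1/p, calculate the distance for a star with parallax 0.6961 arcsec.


d = 1/p = 1/0.6961 = 1.4366

1.4366 pc


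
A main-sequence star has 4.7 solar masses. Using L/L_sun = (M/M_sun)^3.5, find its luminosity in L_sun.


L/L_sun = (M/M_sun)^3.5 = 4.7^3.5 = 225.0829

225.0829 L_sun


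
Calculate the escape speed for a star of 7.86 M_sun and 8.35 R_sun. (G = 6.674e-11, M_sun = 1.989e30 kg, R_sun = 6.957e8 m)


M = 7.86 * 1.989e30 kg = 1.563354e+31 kg; R = 8.35 * 6.957e8 m = 5.809095e+09 m. v_esc = sqrt(2GM/R) = sqrt(2 * 6.674e-11 * 1.563354e+31 / 5.809095e+09) = 599352.7801

599352.7801 m/s


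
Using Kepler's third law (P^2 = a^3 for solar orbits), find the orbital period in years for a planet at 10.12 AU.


P = a^(3/2) = 10.12^1.5 = 32.1937

32.1937 years


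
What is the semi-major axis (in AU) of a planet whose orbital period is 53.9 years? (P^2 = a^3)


a = P^(2/3) = 53.9^(2/3) = 14.269

14.269 AU


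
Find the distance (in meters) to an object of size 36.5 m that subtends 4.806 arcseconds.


D = size / theta_rad, theta_rad = 4.806 * pi/(180*3600) = 2.330e-05, D = 1.567e+06

1.567e+06 m


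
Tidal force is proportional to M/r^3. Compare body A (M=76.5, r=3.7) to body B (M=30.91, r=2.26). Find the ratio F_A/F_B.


Ratio = (M1/r1^3) / (M2/r2^3) = (76.5/3.7^3) / (30.91/2.26^3) = 0.564

0.564


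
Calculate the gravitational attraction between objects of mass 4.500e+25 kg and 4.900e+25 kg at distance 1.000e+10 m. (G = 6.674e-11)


F = G*m1*m2/r^2 = 6.674e-11 * 4.500e+25 * 4.900e+25 / (1.000e+10)^2 = 6.674e-11 * 2.205e+51 / 1.000e+20 = 1.472e+21

1.472e+21 N


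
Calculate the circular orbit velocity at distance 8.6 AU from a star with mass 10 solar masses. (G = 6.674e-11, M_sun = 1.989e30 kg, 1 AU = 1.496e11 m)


v = sqrt(GM/r) = sqrt(6.674e-11 * 1.989e+31 / 1.287e+12) = 32121.4743

32121.4743 m/s
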